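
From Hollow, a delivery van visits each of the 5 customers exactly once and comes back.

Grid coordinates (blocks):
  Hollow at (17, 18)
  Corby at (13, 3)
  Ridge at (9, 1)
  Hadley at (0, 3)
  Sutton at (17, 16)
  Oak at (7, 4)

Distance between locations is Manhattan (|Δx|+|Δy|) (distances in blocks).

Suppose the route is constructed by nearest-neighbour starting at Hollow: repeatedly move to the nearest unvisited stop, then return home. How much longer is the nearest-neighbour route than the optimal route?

From Hollow: Sutton=2, Corby=19, Oak=24, Ridge=25, Hadley=32 → choose Sutton (2).
From Sutton: Corby=17, Oak=22, Ridge=23, Hadley=30 → choose Corby (17).
From Corby: Ridge=6, Oak=7, Hadley=13 → choose Ridge (6).
From Ridge: Oak=5, Hadley=11 → choose Oak (5).
From Oak: Hadley=8 → choose Hadley (8).
NN route Hollow → Sutton → Corby → Ridge → Oak → Hadley → Hollow costs 70.
Optimal: Hollow → Corby → Ridge → Hadley → Oak → Sutton → Hollow costs 68 (by enumerating all 60 distinct tours).
Excess = 70 − 68 = 2.

Excess over optimum: 2 blocks.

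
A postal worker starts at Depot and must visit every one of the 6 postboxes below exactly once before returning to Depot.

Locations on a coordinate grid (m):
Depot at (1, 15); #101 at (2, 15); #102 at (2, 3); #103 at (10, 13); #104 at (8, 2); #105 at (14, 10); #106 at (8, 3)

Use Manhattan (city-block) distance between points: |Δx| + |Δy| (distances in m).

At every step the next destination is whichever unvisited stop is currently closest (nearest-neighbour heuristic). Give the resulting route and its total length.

At Depot the remaining stops are #101 1, #103 11, #102 13, #105 18, #106 19, #104 20; go to #101.
At #101 the remaining stops are #103 10, #102 12, #105 17, #106 18, #104 19; go to #103.
At #103 the remaining stops are #105 7, #106 12, #104 13, #102 18; go to #105.
At #105 the remaining stops are #106 13, #104 14, #102 19; go to #106.
At #106 the remaining stops are #104 1, #102 6; go to #104.
At #104 the remaining stops are #102 7; go to #102.
Return #102→Depot: 13.
Total = 1 + 10 + 7 + 13 + 1 + 7 + 13 = 52.

Nearest-neighbour total = 52 m; route Depot → #101 → #103 → #105 → #106 → #104 → #102 → Depot.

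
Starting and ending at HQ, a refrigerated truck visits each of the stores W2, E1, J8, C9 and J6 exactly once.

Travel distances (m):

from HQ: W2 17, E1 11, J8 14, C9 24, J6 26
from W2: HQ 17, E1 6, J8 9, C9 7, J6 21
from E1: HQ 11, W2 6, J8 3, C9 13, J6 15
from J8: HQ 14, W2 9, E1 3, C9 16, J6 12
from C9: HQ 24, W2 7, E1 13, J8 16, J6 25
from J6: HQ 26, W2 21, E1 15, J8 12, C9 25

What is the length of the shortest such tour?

With 5 stops there are 5!/2 = 60 distinct round trips (a route and its reverse cost the same).
HQ→W2→E1→J8→C9→J6→HQ: 17+6+3+16+25+26 = 93
HQ→W2→E1→J8→J6→C9→HQ: 17+6+3+12+25+24 = 87
HQ→W2→E1→C9→J8→J6→HQ: 17+6+13+16+12+26 = 90
HQ→W2→E1→C9→J6→J8→HQ: 17+6+13+25+12+14 = 87
HQ→W2→E1→J6→J8→C9→HQ: 17+6+15+12+16+24 = 90
HQ→W2→E1→J6→C9→J8→HQ: 17+6+15+25+16+14 = 93
HQ→W2→J8→E1→C9→J6→HQ: 17+9+3+13+25+26 = 93
HQ→W2→J8→E1→J6→C9→HQ: 17+9+3+15+25+24 = 93
HQ→W2→J8→C9→E1→J6→HQ: 17+9+16+13+15+26 = 96
HQ→W2→J8→C9→J6→E1→HQ: 17+9+16+25+15+11 = 93
HQ→W2→J8→J6→E1→C9→HQ: 17+9+12+15+13+24 = 90
HQ→W2→J8→J6→C9→E1→HQ: 17+9+12+25+13+11 = 87
HQ→W2→C9→E1→J8→J6→HQ: 17+7+13+3+12+26 = 78
HQ→W2→C9→E1→J6→J8→HQ: 17+7+13+15+12+14 = 78
… (46 more)
HQ→W2→C9→J6→J8→E1→HQ: 17+7+25+12+3+11 = 75  ← best
The minimum is 75.
One optimal route: HQ → W2 → C9 → J6 → J8 → E1 → HQ (or its reverse).

Shortest round trip = 75 m.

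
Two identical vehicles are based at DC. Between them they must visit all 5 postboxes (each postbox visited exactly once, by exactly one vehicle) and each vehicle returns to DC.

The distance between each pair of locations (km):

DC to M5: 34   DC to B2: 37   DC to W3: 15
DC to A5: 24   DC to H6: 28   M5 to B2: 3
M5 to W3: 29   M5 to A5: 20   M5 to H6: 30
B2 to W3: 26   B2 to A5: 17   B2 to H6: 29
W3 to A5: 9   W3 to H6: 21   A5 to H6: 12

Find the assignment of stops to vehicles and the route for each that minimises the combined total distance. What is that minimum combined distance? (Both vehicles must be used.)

Try each way of splitting the stops between the two vehicles (each non-empty) and, for each split, find the best tour for each vehicle:
  {M5} + {B2, W3, A5, H6}: 68 + 98 = 166
  {B2} + {M5, W3, A5, H6}: 74 + 100 = 174
  {M5, B2} + {W3, A5, H6}: 74 + 64 = 138
  {W3} + {M5, B2, A5, H6}: 30 + 94 = 124
  {M5, W3} + {B2, A5, H6}: 78 + 94 = 172
  {B2, W3} + {M5, A5, H6}: 78 + 94 = 172
  … (15 splits in total)
Best: vehicle 1 DC → W3 → DC = 30; vehicle 2 DC → M5 → B2 → A5 → H6 → DC = 94; combined 124.

Minimum combined distance: 124 km.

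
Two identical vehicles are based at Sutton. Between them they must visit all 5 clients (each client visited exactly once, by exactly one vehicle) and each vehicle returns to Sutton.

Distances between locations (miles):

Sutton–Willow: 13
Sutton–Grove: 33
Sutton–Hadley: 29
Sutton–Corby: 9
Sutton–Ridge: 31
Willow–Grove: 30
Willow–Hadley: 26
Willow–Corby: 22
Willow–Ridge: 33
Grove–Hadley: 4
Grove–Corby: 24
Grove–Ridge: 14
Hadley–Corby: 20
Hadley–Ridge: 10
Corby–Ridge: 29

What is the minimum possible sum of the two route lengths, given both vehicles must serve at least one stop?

Minimum combined distance: 104 miles.

There are 2^4 − 1 = 15 ways to divide the 5 stops into two non-empty groups. For each, the best each vehicle can do is its own shortest tour through its group:
  {Willow} + {Grove, Hadley, Corby, Ridge}: 26 + 78 = 104
  {Grove} + {Willow, Hadley, Corby, Ridge}: 66 + 85 = 151
  {Willow, Grove} + {Hadley, Corby, Ridge}: 76 + 70 = 146
  {Hadley} + {Willow, Grove, Corby, Ridge}: 58 + 93 = 151
  {Willow, Hadley} + {Grove, Corby, Ridge}: 68 + 78 = 146
  {Grove, Hadley} + {Willow, Corby, Ridge}: 66 + 84 = 150
  … (15 splits in total)
Best: vehicle 1 Sutton → Willow → Sutton = 26; vehicle 2 Sutton → Corby → Grove → Hadley → Ridge → Sutton = 78; combined 104.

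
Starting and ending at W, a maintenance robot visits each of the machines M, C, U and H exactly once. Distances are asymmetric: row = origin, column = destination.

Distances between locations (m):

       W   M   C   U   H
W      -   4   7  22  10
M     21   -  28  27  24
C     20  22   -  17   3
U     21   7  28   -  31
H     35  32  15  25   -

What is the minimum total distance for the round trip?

W→M→C→U→H→W: 4+28+17+31+35 = 115
W→M→C→H→U→W: 4+28+3+25+21 = 81
W→M→U→C→H→W: 4+27+28+3+35 = 97
W→M→U→H→C→W: 4+27+31+15+20 = 97
W→M→H→C→U→W: 4+24+15+17+21 = 81
W→M→H→U→C→W: 4+24+25+28+20 = 101
W→C→M→U→H→W: 7+22+27+31+35 = 122
W→C→M→H→U→W: 7+22+24+25+21 = 99
W→C→U→M→H→W: 7+17+7+24+35 = 90
W→C→U→H→M→W: 7+17+31+32+21 = 108
W→C→H→M→U→W: 7+3+32+27+21 = 90
W→C→H→U→M→W: 7+3+25+7+21 = 63
W→U→M→C→H→W: 22+7+28+3+35 = 95
W→U→M→H→C→W: 22+7+24+15+20 = 88
… (10 more)
The minimum is 63.
One optimal route: W → C → H → U → M → W.

Minimum total distance: 63 m.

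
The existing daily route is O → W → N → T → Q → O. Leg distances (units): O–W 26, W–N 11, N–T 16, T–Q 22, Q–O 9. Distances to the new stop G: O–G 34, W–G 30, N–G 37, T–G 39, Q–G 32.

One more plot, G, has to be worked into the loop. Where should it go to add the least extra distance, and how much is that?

Insertion cost between consecutive stops i–j is d(i,G) + d(G,j) − d(i,j):
  between O and W: 34 + 30 − 26 = 38
  between W and N: 30 + 37 − 11 = 56
  between N and T: 37 + 39 − 16 = 60
  between T and Q: 39 + 32 − 22 = 49
  between Q and O: 32 + 34 − 9 = 57
Cheapest insertion is between O and W, adding 38.
New total = 84 + 38 = 122.

Minimum extra distance: 38, inserting G between O and W.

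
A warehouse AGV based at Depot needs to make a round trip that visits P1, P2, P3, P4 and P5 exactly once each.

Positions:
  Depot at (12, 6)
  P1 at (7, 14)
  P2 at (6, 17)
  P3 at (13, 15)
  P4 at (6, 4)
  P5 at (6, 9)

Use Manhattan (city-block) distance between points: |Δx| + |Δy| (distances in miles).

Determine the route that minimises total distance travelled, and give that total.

Depot → P1 → P2 → P3 → P4 → P5 → Depot: 13+4+9+18+5+9 = 58
Depot → P1 → P2 → P3 → P5 → P4 → Depot: 13+4+9+13+5+8 = 52
Depot → P1 → P2 → P4 → P3 → P5 → Depot: 13+4+13+18+13+9 = 70
Depot → P1 → P2 → P4 → P5 → P3 → Depot: 13+4+13+5+13+10 = 58
Depot → P1 → P2 → P5 → P3 → P4 → Depot: 13+4+8+13+18+8 = 64
Depot → P1 → P2 → P5 → P4 → P3 → Depot: 13+4+8+5+18+10 = 58
Depot → P1 → P3 → P2 → P4 → P5 → Depot: 13+7+9+13+5+9 = 56
Depot → P1 → P3 → P2 → P5 → P4 → Depot: 13+7+9+8+5+8 = 50
Depot → P1 → P3 → P4 → P2 → P5 → Depot: 13+7+18+13+8+9 = 68
Depot → P1 → P3 → P4 → P5 → P2 → Depot: 13+7+18+5+8+17 = 68
Depot → P1 → P3 → P5 → P2 → P4 → Depot: 13+7+13+8+13+8 = 62
Depot → P1 → P3 → P5 → P4 → P2 → Depot: 13+7+13+5+13+17 = 68
Depot → P1 → P4 → P2 → P3 → P5 → Depot: 13+11+13+9+13+9 = 68
Depot → P1 → P4 → P2 → P5 → P3 → Depot: 13+11+13+8+13+10 = 68
… (46 more)
Depot → P3 → P1 → P2 → P5 → P4 → Depot: 10+7+4+8+5+8 = 42  ← best
The minimum is 42.
One optimal route: Depot → P3 → P1 → P2 → P5 → P4 → Depot (or its reverse).

Shortest round trip = 42 miles.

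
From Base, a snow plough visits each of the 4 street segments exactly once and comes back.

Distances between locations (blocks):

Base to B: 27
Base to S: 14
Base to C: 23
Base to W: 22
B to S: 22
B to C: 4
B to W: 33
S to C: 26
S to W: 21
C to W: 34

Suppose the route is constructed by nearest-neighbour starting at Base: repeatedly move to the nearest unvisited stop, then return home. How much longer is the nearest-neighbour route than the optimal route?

Excess over optimum: 3 blocks.

From Base: S=14, W=22, C=23, B=27 → choose S (14).
From S: W=21, B=22, C=26 → choose W (21).
From W: B=33, C=34 → choose B (33).
From B: C=4 → choose C (4).
NN route Base → S → W → B → C → Base costs 95.
Optimal: Base → C → B → S → W → Base costs 92 (by enumerating all 12 distinct tours).
Excess = 95 − 92 = 3.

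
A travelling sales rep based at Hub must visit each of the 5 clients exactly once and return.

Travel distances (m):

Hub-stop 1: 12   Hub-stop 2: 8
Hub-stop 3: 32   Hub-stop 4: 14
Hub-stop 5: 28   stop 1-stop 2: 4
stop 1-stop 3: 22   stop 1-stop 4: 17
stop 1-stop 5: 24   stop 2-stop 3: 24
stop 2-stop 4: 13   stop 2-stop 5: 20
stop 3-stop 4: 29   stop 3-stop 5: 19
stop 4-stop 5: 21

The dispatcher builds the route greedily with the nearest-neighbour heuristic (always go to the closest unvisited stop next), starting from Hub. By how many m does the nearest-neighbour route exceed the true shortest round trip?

The nearest-neighbour route is 13 m longer than optimal.

Hub: stop 2=8, stop 1=12, stop 4=14, stop 5=28, stop 3=32 ⇒ stop 2
stop 2: stop 1=4, stop 4=13, stop 5=20, stop 3=24 ⇒ stop 1
stop 1: stop 4=17, stop 3=22, stop 5=24 ⇒ stop 4
stop 4: stop 5=21, stop 3=29 ⇒ stop 5
stop 5: stop 3=19 ⇒ stop 3
NN route Hub → stop 2 → stop 1 → stop 4 → stop 5 → stop 3 → Hub costs 101.
Optimal: Hub → stop 2 → stop 1 → stop 3 → stop 5 → stop 4 → Hub costs 88 (by enumerating all 60 distinct tours).
Excess = 101 − 88 = 13.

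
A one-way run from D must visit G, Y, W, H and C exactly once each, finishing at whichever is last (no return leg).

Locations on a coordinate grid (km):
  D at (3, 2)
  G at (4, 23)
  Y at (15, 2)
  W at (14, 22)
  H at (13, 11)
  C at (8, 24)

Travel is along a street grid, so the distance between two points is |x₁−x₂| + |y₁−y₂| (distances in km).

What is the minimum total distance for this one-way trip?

Minimum one-way distance = 48 km.

There are 5! = 120 possible orderings.
D - G - Y - W - H - C: 22+32+21+12+18 = 105
D - G - Y - W - C - H: 22+32+21+8+18 = 101
D - G - Y - H - W - C: 22+32+11+12+8 = 85
D - G - Y - H - C - W: 22+32+11+18+8 = 91
D - G - Y - C - W - H: 22+32+29+8+12 = 103
D - G - Y - C - H - W: 22+32+29+18+12 = 113
D - G - W - Y - H - C: 22+11+21+11+18 = 83
D - G - W - Y - C - H: 22+11+21+29+18 = 101
D - G - W - H - Y - C: 22+11+12+11+29 = 85
D - G - W - H - C - Y: 22+11+12+18+29 = 92
D - G - W - C - Y - H: 22+11+8+29+11 = 81
D - G - W - C - H - Y: 22+11+8+18+11 = 70
D - G - H - Y - W - C: 22+21+11+21+8 = 83
D - G - H - Y - C - W: 22+21+11+29+8 = 91
… (106 more)
D - Y - H - W - C - G: 12+11+12+8+5 = 48  ← best
The minimum is 48.
One shortest path: D → Y → H → W → C → G.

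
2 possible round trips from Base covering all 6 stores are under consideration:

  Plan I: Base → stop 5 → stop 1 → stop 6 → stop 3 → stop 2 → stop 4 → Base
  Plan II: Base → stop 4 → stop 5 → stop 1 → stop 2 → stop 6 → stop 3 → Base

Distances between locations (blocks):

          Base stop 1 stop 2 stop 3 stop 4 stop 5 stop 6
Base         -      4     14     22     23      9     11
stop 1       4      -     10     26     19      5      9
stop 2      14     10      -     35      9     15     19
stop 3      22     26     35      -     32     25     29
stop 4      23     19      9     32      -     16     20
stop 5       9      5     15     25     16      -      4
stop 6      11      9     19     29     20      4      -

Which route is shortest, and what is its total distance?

Shortest is Plan I, total 119 blocks.

Plan I: 9 + 5 + 9 + 29 + 35 + 9 + 23 = 119
Plan II: 23 + 16 + 5 + 10 + 19 + 29 + 22 = 124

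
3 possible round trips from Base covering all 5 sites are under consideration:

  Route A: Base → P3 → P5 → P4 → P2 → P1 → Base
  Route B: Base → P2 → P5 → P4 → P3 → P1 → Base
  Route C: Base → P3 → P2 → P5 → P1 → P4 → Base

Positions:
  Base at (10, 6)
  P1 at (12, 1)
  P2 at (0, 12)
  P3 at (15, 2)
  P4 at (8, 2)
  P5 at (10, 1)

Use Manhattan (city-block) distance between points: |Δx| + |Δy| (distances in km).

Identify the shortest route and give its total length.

58 km — Route B is the shortest.

Route A: 9 + 6 + 3 + 18 + 23 + 7 = 66
Route B: 16 + 21 + 3 + 7 + 4 + 7 = 58
Route C: 9 + 25 + 21 + 2 + 5 + 6 = 68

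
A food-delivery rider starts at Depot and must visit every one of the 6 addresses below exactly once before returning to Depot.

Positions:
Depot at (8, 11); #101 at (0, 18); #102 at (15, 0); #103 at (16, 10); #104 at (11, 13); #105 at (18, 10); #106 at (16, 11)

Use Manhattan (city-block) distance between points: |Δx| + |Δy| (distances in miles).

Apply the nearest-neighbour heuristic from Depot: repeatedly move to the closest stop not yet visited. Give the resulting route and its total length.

Total distance 76 miles via the nearest-neighbour route Depot → #104 → #106 → #103 → #105 → #102 → #101 → Depot.

At Depot the remaining stops are #104 5, #106 8, #103 9, #105 11, #101 15, #102 18; go to #104.
At #104 the remaining stops are #106 7, #103 8, #105 10, #101 16, #102 17; go to #106.
At #106 the remaining stops are #103 1, #105 3, #102 12, #101 23; go to #103.
At #103 the remaining stops are #105 2, #102 11, #101 24; go to #105.
At #105 the remaining stops are #102 13, #101 26; go to #102.
At #102 the remaining stops are #101 33; go to #101.
Return #101→Depot: 15.
Total = 5 + 7 + 1 + 2 + 13 + 33 + 15 = 76.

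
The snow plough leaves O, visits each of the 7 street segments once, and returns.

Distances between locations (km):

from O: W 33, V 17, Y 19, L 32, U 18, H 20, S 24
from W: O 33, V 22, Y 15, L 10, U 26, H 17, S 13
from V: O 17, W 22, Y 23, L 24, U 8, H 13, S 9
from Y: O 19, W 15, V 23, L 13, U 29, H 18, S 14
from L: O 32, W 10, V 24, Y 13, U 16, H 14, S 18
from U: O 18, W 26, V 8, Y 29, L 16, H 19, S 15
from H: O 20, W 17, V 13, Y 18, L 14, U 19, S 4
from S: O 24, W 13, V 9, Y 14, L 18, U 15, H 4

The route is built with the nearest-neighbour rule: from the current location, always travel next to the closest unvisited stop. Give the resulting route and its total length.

Total distance 102 km via the nearest-neighbour route O → V → U → S → H → L → W → Y → O.

At O the remaining stops are V 17, U 18, Y 19, H 20, S 24, L 32, W 33; go to V.
At V the remaining stops are U 8, S 9, H 13, W 22, Y 23, L 24; go to U.
At U the remaining stops are S 15, L 16, H 19, W 26, Y 29; go to S.
At S the remaining stops are H 4, W 13, Y 14, L 18; go to H.
At H the remaining stops are L 14, W 17, Y 18; go to L.
At L the remaining stops are W 10, Y 13; go to W.
At W the remaining stops are Y 15; go to Y.
Return Y→O: 19.
Total = 17 + 8 + 15 + 4 + 14 + 10 + 15 + 19 = 102.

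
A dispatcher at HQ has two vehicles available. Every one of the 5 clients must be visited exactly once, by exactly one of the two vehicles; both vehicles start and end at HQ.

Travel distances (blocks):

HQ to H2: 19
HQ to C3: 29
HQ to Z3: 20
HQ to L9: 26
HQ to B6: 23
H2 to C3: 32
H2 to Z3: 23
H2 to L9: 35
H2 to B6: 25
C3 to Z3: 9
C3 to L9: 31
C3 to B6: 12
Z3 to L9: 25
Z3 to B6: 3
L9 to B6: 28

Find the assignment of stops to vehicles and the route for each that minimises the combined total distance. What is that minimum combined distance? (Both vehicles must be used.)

There are 2^4 − 1 = 15 ways to divide the 5 stops into two non-empty groups. For each, the best each vehicle can do is its own shortest tour through its group:
  {H2} + {C3, Z3, L9, B6}: 38 + 92 = 130
  {C3} + {H2, Z3, L9, B6}: 58 + 98 = 156
  {H2, C3} + {Z3, L9, B6}: 80 + 77 = 157
  {Z3} + {H2, C3, L9, B6}: 40 + 113 = 153
  {H2, Z3} + {C3, L9, B6}: 62 + 92 = 154
  {C3, Z3} + {H2, L9, B6}: 58 + 98 = 156
  … (15 splits in total)
Best: vehicle 1 HQ → H2 → HQ = 38; vehicle 2 HQ → Z3 → B6 → C3 → L9 → HQ = 92; combined 130.

130 blocks — the smallest possible combined total.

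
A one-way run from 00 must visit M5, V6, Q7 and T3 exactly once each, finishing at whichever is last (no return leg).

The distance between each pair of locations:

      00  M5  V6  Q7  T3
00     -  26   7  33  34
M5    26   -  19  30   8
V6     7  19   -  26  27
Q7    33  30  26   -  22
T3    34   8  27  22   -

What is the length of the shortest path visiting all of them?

There are 4! = 24 possible orderings.
00→M5→V6→Q7→T3: 26+19+26+22 = 93
00→M5→V6→T3→Q7: 26+19+27+22 = 94
00→M5→Q7→V6→T3: 26+30+26+27 = 109
00→M5→Q7→T3→V6: 26+30+22+27 = 105
00→M5→T3→V6→Q7: 26+8+27+26 = 87
00→M5→T3→Q7→V6: 26+8+22+26 = 82
00→V6→M5→Q7→T3: 7+19+30+22 = 78
00→V6→M5→T3→Q7: 7+19+8+22 = 56
00→V6→Q7→M5→T3: 7+26+30+8 = 71
00→V6→Q7→T3→M5: 7+26+22+8 = 63
00→V6→T3→M5→Q7: 7+27+8+30 = 72
00→V6→T3→Q7→M5: 7+27+22+30 = 86
00→Q7→M5→V6→T3: 33+30+19+27 = 109
00→Q7→M5→T3→V6: 33+30+8+27 = 98
… (10 more)
The minimum is 56.
One shortest path: 00 → V6 → M5 → T3 → Q7.

Minimum one-way distance = 56.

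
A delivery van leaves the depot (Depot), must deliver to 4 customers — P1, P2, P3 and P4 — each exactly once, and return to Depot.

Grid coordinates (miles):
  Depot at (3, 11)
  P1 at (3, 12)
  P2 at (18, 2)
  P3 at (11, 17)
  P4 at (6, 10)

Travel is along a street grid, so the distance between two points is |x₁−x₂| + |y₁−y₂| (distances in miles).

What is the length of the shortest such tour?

60 miles — the shortest possible round trip.

Depot → P1 → P2 → P3 → P4 → Depot: 1+25+22+12+4 = 64
Depot → P1 → P2 → P4 → P3 → Depot: 1+25+20+12+14 = 72
Depot → P1 → P3 → P2 → P4 → Depot: 1+13+22+20+4 = 60
Depot → P1 → P3 → P4 → P2 → Depot: 1+13+12+20+24 = 70
Depot → P1 → P4 → P2 → P3 → Depot: 1+5+20+22+14 = 62
Depot → P1 → P4 → P3 → P2 → Depot: 1+5+12+22+24 = 64
Depot → P2 → P1 → P3 → P4 → Depot: 24+25+13+12+4 = 78
Depot → P2 → P1 → P4 → P3 → Depot: 24+25+5+12+14 = 80
Depot → P2 → P3 → P1 → P4 → Depot: 24+22+13+5+4 = 68
Depot → P2 → P4 → P1 → P3 → Depot: 24+20+5+13+14 = 76
Depot → P3 → P1 → P2 → P4 → Depot: 14+13+25+20+4 = 76
Depot → P3 → P2 → P1 → P4 → Depot: 14+22+25+5+4 = 70
The minimum is 60.
One optimal route: Depot → P1 → P3 → P2 → P4 → Depot (or its reverse).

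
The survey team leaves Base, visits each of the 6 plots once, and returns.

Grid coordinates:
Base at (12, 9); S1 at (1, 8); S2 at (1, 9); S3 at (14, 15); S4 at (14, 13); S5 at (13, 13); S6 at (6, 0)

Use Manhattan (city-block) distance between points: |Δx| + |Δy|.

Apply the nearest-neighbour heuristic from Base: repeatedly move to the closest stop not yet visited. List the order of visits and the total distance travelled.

Nearest-neighbour total = 56; route Base → S5 → S4 → S3 → S2 → S1 → S6 → Base.

From Base: distances to unvisited — S5=5, S4=6, S3=8, S2=11, S1=12, S6=15. Nearest is S5 (5).
From S5: distances to unvisited — S4=1, S3=3, S2=16, S1=17, S6=20. Nearest is S4 (1).
From S4: distances to unvisited — S3=2, S2=17, S1=18, S6=21. Nearest is S3 (2).
From S3: distances to unvisited — S2=19, S1=20, S6=23. Nearest is S2 (19).
From S2: distances to unvisited — S1=1, S6=14. Nearest is S1 (1).
From S1: distances to unvisited — S6=13. Nearest is S6 (13).
Return S6→Base: 15.
Total = 5 + 1 + 2 + 19 + 1 + 13 + 15 = 56.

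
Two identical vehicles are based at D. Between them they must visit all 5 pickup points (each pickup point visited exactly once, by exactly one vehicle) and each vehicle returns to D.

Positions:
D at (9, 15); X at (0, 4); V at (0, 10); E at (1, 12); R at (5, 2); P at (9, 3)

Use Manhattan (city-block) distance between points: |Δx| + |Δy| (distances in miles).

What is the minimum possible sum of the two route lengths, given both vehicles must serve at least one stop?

Try each way of splitting the stops between the two vehicles (each non-empty) and, for each split, find the best tour for each vehicle:
  {X} + {V, E, R, P}: 40 + 44 = 84
  {V} + {X, E, R, P}: 28 + 44 = 72
  {X, V} + {E, R, P}: 40 + 42 = 82
  {E} + {X, V, R, P}: 22 + 44 = 66
  {X, E} + {V, R, P}: 40 + 44 = 84
  {V, E} + {X, R, P}: 28 + 44 = 72
  … (15 splits in total)
Best: vehicle 1 D → E → D = 22; vehicle 2 D → V → X → R → P → D = 44; combined 66.

Minimum combined distance: 66 miles.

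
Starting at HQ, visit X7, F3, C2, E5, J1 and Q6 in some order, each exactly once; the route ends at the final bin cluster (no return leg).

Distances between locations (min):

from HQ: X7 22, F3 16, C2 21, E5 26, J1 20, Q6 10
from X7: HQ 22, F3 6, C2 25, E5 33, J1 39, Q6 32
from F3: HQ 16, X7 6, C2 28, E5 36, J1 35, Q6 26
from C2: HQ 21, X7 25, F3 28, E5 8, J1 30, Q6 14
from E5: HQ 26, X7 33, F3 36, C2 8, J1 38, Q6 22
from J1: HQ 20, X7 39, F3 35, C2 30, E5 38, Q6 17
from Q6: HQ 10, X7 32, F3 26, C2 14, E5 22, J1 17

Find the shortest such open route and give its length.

94 min — the minimum one-way total.

There are 6! = 720 possible orderings.
HQ→X7→F3→C2→E5→J1→Q6: 22+6+28+8+38+17 = 119
HQ→X7→F3→C2→E5→Q6→J1: 22+6+28+8+22+17 = 103
HQ→X7→F3→C2→J1→E5→Q6: 22+6+28+30+38+22 = 146
HQ→X7→F3→C2→J1→Q6→E5: 22+6+28+30+17+22 = 125
HQ→X7→F3→C2→Q6→E5→J1: 22+6+28+14+22+38 = 130
HQ→X7→F3→C2→Q6→J1→E5: 22+6+28+14+17+38 = 125
HQ→X7→F3→E5→C2→J1→Q6: 22+6+36+8+30+17 = 119
HQ→X7→F3→E5→C2→Q6→J1: 22+6+36+8+14+17 = 103
… (712 more)
HQ→F3→X7→C2→E5→Q6→J1: 16+6+25+8+22+17 = 94  ← best
The minimum is 94.
One shortest path: HQ → F3 → X7 → C2 → E5 → Q6 → J1.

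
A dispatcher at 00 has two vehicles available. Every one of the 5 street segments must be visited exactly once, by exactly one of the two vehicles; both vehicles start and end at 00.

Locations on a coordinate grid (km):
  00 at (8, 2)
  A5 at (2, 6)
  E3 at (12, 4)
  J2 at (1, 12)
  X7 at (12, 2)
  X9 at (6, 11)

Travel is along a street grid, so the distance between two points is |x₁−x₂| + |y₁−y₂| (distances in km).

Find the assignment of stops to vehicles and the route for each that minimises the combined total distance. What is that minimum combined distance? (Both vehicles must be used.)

Try each way of splitting the stops between the two vehicles (each non-empty) and, for each split, find the best tour for each vehicle:
  {A5} + {E3, J2, X7, X9}: 20 + 42 = 62
  {E3} + {A5, J2, X7, X9}: 12 + 42 = 54
  {A5, E3} + {J2, X7, X9}: 28 + 42 = 70
  {J2} + {A5, E3, X7, X9}: 34 + 38 = 72
  {A5, J2} + {E3, X7, X9}: 34 + 30 = 64
  {E3, J2} + {A5, X7, X9}: 42 + 38 = 80
  … (15 splits in total)
  {E3, X7} + {A5, J2, X9}: 12 + 34 = 46  ← best
Best: vehicle 1 00 → E3 → X7 → 00 = 12; vehicle 2 00 → A5 → J2 → X9 → 00 = 34; combined 46.

Minimum combined distance: 46 km.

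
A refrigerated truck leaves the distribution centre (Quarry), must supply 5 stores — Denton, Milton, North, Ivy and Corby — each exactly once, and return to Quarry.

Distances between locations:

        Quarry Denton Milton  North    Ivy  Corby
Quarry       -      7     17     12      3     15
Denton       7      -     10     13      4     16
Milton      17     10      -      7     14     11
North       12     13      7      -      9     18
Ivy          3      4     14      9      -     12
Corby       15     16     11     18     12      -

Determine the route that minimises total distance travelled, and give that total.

Minimum total distance: 53.

There are 60 distinct closed tours to check (reversals are equivalent).
Quarry-Denton-Milton-North-Ivy-Corby-Quarry: 7+10+7+9+12+15 = 60
Quarry-Denton-Milton-North-Corby-Ivy-Quarry: 7+10+7+18+12+3 = 57
Quarry-Denton-Milton-Ivy-North-Corby-Quarry: 7+10+14+9+18+15 = 73
Quarry-Denton-Milton-Ivy-Corby-North-Quarry: 7+10+14+12+18+12 = 73
Quarry-Denton-Milton-Corby-North-Ivy-Quarry: 7+10+11+18+9+3 = 58
Quarry-Denton-Milton-Corby-Ivy-North-Quarry: 7+10+11+12+9+12 = 61
Quarry-Denton-North-Milton-Ivy-Corby-Quarry: 7+13+7+14+12+15 = 68
Quarry-Denton-North-Milton-Corby-Ivy-Quarry: 7+13+7+11+12+3 = 53
Quarry-Denton-North-Ivy-Milton-Corby-Quarry: 7+13+9+14+11+15 = 69
Quarry-Denton-North-Ivy-Corby-Milton-Quarry: 7+13+9+12+11+17 = 69
Quarry-Denton-North-Corby-Milton-Ivy-Quarry: 7+13+18+11+14+3 = 66
Quarry-Denton-North-Corby-Ivy-Milton-Quarry: 7+13+18+12+14+17 = 81
Quarry-Denton-Ivy-Milton-North-Corby-Quarry: 7+4+14+7+18+15 = 65
Quarry-Denton-Ivy-Milton-Corby-North-Quarry: 7+4+14+11+18+12 = 66
… (46 more)
The minimum is 53.
One optimal route: Quarry → Denton → North → Milton → Corby → Ivy → Quarry (or its reverse).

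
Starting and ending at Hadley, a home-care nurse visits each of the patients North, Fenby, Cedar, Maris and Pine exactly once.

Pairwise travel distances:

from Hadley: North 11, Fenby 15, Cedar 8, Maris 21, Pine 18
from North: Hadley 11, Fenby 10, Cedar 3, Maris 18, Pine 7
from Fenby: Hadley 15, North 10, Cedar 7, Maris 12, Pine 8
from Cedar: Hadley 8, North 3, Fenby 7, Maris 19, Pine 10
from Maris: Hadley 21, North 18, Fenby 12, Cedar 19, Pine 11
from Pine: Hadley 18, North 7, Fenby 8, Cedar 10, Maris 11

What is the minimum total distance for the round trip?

Hadley → North → Fenby → Cedar → Maris → Pine → Hadley: 11+10+7+19+11+18 = 76
Hadley → North → Fenby → Cedar → Pine → Maris → Hadley: 11+10+7+10+11+21 = 70
Hadley → North → Fenby → Maris → Cedar → Pine → Hadley: 11+10+12+19+10+18 = 80
Hadley → North → Fenby → Maris → Pine → Cedar → Hadley: 11+10+12+11+10+8 = 62
Hadley → North → Fenby → Pine → Cedar → Maris → Hadley: 11+10+8+10+19+21 = 79
Hadley → North → Fenby → Pine → Maris → Cedar → Hadley: 11+10+8+11+19+8 = 67
Hadley → North → Cedar → Fenby → Maris → Pine → Hadley: 11+3+7+12+11+18 = 62
Hadley → North → Cedar → Fenby → Pine → Maris → Hadley: 11+3+7+8+11+21 = 61
Hadley → North → Cedar → Maris → Fenby → Pine → Hadley: 11+3+19+12+8+18 = 71
Hadley → North → Cedar → Maris → Pine → Fenby → Hadley: 11+3+19+11+8+15 = 67
Hadley → North → Cedar → Pine → Fenby → Maris → Hadley: 11+3+10+8+12+21 = 65
Hadley → North → Cedar → Pine → Maris → Fenby → Hadley: 11+3+10+11+12+15 = 62
Hadley → North → Maris → Fenby → Cedar → Pine → Hadley: 11+18+12+7+10+18 = 76
Hadley → North → Maris → Fenby → Pine → Cedar → Hadley: 11+18+12+8+10+8 = 67
… (46 more)
Hadley → North → Pine → Maris → Fenby → Cedar → Hadley: 11+7+11+12+7+8 = 56  ← best
The minimum is 56.
One optimal route: Hadley → North → Pine → Maris → Fenby → Cedar → Hadley (or its reverse).

56 — the shortest possible round trip.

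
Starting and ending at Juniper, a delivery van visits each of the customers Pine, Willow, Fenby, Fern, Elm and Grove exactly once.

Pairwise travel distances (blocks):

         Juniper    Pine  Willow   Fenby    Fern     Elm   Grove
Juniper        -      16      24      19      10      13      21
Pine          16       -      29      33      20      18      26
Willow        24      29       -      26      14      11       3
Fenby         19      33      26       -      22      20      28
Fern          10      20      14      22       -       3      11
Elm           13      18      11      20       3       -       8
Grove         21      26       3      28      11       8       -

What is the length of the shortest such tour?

With 6 stops there are 6!/2 = 360 distinct round trips (a route and its reverse cost the same).
Juniper → Pine → Willow → Fenby → Fern → Elm → Grove → Juniper: 16+29+26+22+3+8+21 = 125
Juniper → Pine → Willow → Fenby → Fern → Grove → Elm → Juniper: 16+29+26+22+11+8+13 = 125
Juniper → Pine → Willow → Fenby → Elm → Fern → Grove → Juniper: 16+29+26+20+3+11+21 = 126
Juniper → Pine → Willow → Fenby → Elm → Grove → Fern → Juniper: 16+29+26+20+8+11+10 = 120
Juniper → Pine → Willow → Fenby → Grove → Fern → Elm → Juniper: 16+29+26+28+11+3+13 = 126
Juniper → Pine → Willow → Fenby → Grove → Elm → Fern → Juniper: 16+29+26+28+8+3+10 = 120
Juniper → Pine → Willow → Fern → Fenby → Elm → Grove → Juniper: 16+29+14+22+20+8+21 = 130
Juniper → Pine → Willow → Fern → Fenby → Grove → Elm → Juniper: 16+29+14+22+28+8+13 = 130
… (352 more)
Juniper → Pine → Fern → Elm → Grove → Willow → Fenby → Juniper: 16+20+3+8+3+26+19 = 95  ← best
The minimum is 95.
One optimal route: Juniper → Pine → Fern → Elm → Grove → Willow → Fenby → Juniper (or its reverse).

Minimum total distance: 95 blocks.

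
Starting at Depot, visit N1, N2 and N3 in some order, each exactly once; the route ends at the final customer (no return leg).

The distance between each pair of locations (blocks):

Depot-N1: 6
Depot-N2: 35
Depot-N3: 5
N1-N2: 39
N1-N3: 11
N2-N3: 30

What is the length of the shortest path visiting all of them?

Shortest open route: 47 blocks.

There are 3! = 6 possible orderings.
Depot → N1 → N2 → N3: 6+39+30 = 75
Depot → N1 → N3 → N2: 6+11+30 = 47
Depot → N2 → N1 → N3: 35+39+11 = 85
Depot → N2 → N3 → N1: 35+30+11 = 76
Depot → N3 → N1 → N2: 5+11+39 = 55
Depot → N3 → N2 → N1: 5+30+39 = 74
The minimum is 47.
One shortest path: Depot → N1 → N3 → N2.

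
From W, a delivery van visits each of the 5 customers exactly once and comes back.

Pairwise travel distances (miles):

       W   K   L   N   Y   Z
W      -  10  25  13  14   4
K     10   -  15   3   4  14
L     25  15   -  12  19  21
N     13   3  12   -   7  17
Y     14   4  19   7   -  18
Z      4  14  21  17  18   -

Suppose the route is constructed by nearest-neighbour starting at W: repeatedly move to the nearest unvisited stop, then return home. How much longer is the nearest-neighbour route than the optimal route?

From W: Z=4, K=10, N=13, Y=14, L=25 → choose Z (4).
From Z: K=14, N=17, Y=18, L=21 → choose K (14).
From K: N=3, Y=4, L=15 → choose N (3).
From N: Y=7, L=12 → choose Y (7).
From Y: L=19 → choose L (19).
NN route W → Z → K → N → Y → L → W costs 72.
Optimal: W → K → Y → N → L → Z → W costs 58 (by enumerating all 60 distinct tours).
Excess = 72 − 58 = 14.

14 miles longer than the optimal tour.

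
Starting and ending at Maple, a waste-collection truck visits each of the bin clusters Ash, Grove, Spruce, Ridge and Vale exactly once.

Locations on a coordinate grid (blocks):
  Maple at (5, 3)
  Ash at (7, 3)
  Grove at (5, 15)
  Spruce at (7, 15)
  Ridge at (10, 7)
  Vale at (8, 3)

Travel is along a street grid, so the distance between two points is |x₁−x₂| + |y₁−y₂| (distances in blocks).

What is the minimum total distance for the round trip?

Maple→Ash→Grove→Spruce→Ridge→Vale→Maple: 2+14+2+11+6+3 = 38
Maple→Ash→Grove→Spruce→Vale→Ridge→Maple: 2+14+2+13+6+9 = 46
Maple→Ash→Grove→Ridge→Spruce→Vale→Maple: 2+14+13+11+13+3 = 56
Maple→Ash→Grove→Ridge→Vale→Spruce→Maple: 2+14+13+6+13+14 = 62
Maple→Ash→Grove→Vale→Spruce→Ridge→Maple: 2+14+15+13+11+9 = 64
Maple→Ash→Grove→Vale→Ridge→Spruce→Maple: 2+14+15+6+11+14 = 62
Maple→Ash→Spruce→Grove→Ridge→Vale→Maple: 2+12+2+13+6+3 = 38
Maple→Ash→Spruce→Grove→Vale→Ridge→Maple: 2+12+2+15+6+9 = 46
Maple→Ash→Spruce→Ridge→Grove→Vale→Maple: 2+12+11+13+15+3 = 56
Maple→Ash→Spruce→Ridge→Vale→Grove→Maple: 2+12+11+6+15+12 = 58
Maple→Ash→Spruce→Vale→Grove→Ridge→Maple: 2+12+13+15+13+9 = 64
Maple→Ash→Spruce→Vale→Ridge→Grove→Maple: 2+12+13+6+13+12 = 58
Maple→Ash→Ridge→Grove→Spruce→Vale→Maple: 2+7+13+2+13+3 = 40
Maple→Ash→Ridge→Grove→Vale→Spruce→Maple: 2+7+13+15+13+14 = 64
… (46 more)
Maple→Ash→Vale→Ridge→Spruce→Grove→Maple: 2+1+6+11+2+12 = 34  ← best
The minimum is 34.
One optimal route: Maple → Ash → Vale → Ridge → Spruce → Grove → Maple (or its reverse).

Minimum total distance: 34 blocks.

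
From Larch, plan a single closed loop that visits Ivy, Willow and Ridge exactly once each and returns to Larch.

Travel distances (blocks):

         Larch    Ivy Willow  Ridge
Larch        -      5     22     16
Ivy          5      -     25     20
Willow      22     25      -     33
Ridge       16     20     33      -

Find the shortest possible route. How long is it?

Shortest round trip = 79 blocks.

There are 3 distinct closed tours to check (reversals are equivalent).
Larch-Ivy-Willow-Ridge-Larch: 5+25+33+16 = 79
Larch-Ivy-Ridge-Willow-Larch: 5+20+33+22 = 80
Larch-Willow-Ivy-Ridge-Larch: 22+25+20+16 = 83
The minimum is 79.
One optimal route: Larch → Ivy → Willow → Ridge → Larch (or its reverse).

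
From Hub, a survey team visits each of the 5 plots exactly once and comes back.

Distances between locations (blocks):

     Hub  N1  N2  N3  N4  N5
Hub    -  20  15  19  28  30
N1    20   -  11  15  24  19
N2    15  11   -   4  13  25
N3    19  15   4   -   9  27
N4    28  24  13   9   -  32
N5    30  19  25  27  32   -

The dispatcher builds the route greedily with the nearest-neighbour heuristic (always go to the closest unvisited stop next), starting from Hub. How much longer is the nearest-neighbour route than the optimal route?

Excess over optimum: 2 blocks.

Hub: N2=15, N3=19, N1=20, N4=28, N5=30 ⇒ N2
N2: N3=4, N1=11, N4=13, N5=25 ⇒ N3
N3: N4=9, N1=15, N5=27 ⇒ N4
N4: N1=24, N5=32 ⇒ N1
N1: N5=19 ⇒ N5
NN route Hub → N2 → N3 → N4 → N1 → N5 → Hub costs 101.
Optimal: Hub → N1 → N5 → N4 → N3 → N2 → Hub costs 99 (by enumerating all 60 distinct tours).
Excess = 101 − 99 = 2.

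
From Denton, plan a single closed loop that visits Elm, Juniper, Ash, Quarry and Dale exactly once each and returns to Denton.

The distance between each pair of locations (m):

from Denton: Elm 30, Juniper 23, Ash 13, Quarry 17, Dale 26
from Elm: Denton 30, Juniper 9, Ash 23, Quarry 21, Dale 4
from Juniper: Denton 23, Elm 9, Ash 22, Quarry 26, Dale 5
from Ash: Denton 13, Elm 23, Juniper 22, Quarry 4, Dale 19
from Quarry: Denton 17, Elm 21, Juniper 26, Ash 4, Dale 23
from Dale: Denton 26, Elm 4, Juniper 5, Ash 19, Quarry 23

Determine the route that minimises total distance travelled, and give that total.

Denton→Elm→Juniper→Ash→Quarry→Dale→Denton: 30+9+22+4+23+26 = 114
Denton→Elm→Juniper→Ash→Dale→Quarry→Denton: 30+9+22+19+23+17 = 120
Denton→Elm→Juniper→Quarry→Ash→Dale→Denton: 30+9+26+4+19+26 = 114
Denton→Elm→Juniper→Quarry→Dale→Ash→Denton: 30+9+26+23+19+13 = 120
Denton→Elm→Juniper→Dale→Ash→Quarry→Denton: 30+9+5+19+4+17 = 84
Denton→Elm→Juniper→Dale→Quarry→Ash→Denton: 30+9+5+23+4+13 = 84
Denton→Elm→Ash→Juniper→Quarry→Dale→Denton: 30+23+22+26+23+26 = 150
Denton→Elm→Ash→Juniper→Dale→Quarry→Denton: 30+23+22+5+23+17 = 120
Denton→Elm→Ash→Quarry→Juniper→Dale→Denton: 30+23+4+26+5+26 = 114
Denton→Elm→Ash→Quarry→Dale→Juniper→Denton: 30+23+4+23+5+23 = 108
Denton→Elm→Ash→Dale→Juniper→Quarry→Denton: 30+23+19+5+26+17 = 120
Denton→Elm→Ash→Dale→Quarry→Juniper→Denton: 30+23+19+23+26+23 = 144
Denton→Elm→Quarry→Juniper→Ash→Dale→Denton: 30+21+26+22+19+26 = 144
Denton→Elm→Quarry→Juniper→Dale→Ash→Denton: 30+21+26+5+19+13 = 114
… (46 more)
Denton→Juniper→Dale→Elm→Quarry→Ash→Denton: 23+5+4+21+4+13 = 70  ← best
The minimum is 70.
One optimal route: Denton → Juniper → Dale → Elm → Quarry → Ash → Denton (or its reverse).

Shortest round trip = 70 m.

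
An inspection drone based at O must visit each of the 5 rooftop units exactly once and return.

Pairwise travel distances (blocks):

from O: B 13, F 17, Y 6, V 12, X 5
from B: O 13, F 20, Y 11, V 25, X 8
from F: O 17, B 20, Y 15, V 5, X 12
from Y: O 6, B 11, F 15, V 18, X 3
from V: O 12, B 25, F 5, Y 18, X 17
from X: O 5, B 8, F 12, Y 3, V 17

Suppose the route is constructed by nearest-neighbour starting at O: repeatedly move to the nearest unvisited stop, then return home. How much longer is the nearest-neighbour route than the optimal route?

2 blocks longer than the optimal tour.

O: X=5, Y=6, V=12, B=13, F=17 ⇒ X
X: Y=3, B=8, F=12, V=17 ⇒ Y
Y: B=11, F=15, V=18 ⇒ B
B: F=20, V=25 ⇒ F
F: V=5 ⇒ V
NN route O → X → Y → B → F → V → O costs 56.
Optimal: O → Y → B → X → F → V → O costs 54 (by enumerating all 60 distinct tours).
Excess = 56 − 54 = 2.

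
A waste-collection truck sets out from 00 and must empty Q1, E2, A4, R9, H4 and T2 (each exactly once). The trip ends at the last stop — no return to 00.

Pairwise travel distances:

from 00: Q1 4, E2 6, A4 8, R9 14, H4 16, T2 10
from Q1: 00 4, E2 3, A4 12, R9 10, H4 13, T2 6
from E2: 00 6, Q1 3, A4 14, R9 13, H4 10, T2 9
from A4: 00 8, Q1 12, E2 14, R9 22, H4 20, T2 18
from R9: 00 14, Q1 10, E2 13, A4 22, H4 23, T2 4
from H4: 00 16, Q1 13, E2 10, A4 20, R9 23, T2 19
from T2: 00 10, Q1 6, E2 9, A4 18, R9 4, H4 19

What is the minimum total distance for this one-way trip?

There are 6! = 720 possible orderings.
00→Q1→E2→A4→R9→H4→T2: 4+3+14+22+23+19 = 85
00→Q1→E2→A4→R9→T2→H4: 4+3+14+22+4+19 = 66
00→Q1→E2→A4→H4→R9→T2: 4+3+14+20+23+4 = 68
00→Q1→E2→A4→H4→T2→R9: 4+3+14+20+19+4 = 64
00→Q1→E2→A4→T2→R9→H4: 4+3+14+18+4+23 = 66
00→Q1→E2→A4→T2→H4→R9: 4+3+14+18+19+23 = 81
00→Q1→E2→R9→A4→H4→T2: 4+3+13+22+20+19 = 81
00→Q1→E2→R9→A4→T2→H4: 4+3+13+22+18+19 = 79
… (712 more)
00→A4→H4→E2→Q1→T2→R9: 8+20+10+3+6+4 = 51  ← best
The minimum is 51.
One shortest path: 00 → A4 → H4 → E2 → Q1 → T2 → R9.

51 — the minimum one-way total.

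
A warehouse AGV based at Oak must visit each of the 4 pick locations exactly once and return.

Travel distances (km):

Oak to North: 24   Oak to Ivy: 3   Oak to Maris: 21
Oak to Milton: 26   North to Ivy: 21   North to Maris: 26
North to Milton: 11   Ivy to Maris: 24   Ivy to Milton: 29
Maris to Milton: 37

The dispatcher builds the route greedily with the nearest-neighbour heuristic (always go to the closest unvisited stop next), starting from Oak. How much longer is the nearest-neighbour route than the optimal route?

From Oak: Ivy=3, Maris=21, North=24, Milton=26 → choose Ivy (3).
From Ivy: North=21, Maris=24, Milton=29 → choose North (21).
From North: Milton=11, Maris=26 → choose Milton (11).
From Milton: Maris=37 → choose Maris (37).
NN route Oak → Ivy → North → Milton → Maris → Oak costs 93.
Optimal: Oak → Ivy → Maris → North → Milton → Oak costs 90 (by enumerating all 12 distinct tours).
Excess = 93 − 90 = 3.

Excess over optimum: 3 km.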